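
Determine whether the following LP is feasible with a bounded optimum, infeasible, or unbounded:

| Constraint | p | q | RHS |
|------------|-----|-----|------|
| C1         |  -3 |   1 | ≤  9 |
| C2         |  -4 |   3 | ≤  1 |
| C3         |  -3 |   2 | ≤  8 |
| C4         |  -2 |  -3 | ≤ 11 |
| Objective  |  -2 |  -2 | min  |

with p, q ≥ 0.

Unbounded (objective can decrease without bound)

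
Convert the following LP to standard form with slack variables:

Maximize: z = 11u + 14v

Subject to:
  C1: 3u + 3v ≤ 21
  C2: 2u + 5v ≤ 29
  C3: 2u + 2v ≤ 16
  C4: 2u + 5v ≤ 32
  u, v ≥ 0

max z = 11u + 14v

s.t.
  3u + 3v + s1 = 21
  2u + 5v + s2 = 29
  2u + 2v + s3 = 16
  2u + 5v + s4 = 32
  u, v, s1, s2, s3, s4 ≥ 0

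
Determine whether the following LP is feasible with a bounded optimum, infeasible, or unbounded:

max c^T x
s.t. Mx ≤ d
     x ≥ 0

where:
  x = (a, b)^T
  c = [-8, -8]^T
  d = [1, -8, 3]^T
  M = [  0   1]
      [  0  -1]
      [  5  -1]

Infeasible (no feasible solution exists)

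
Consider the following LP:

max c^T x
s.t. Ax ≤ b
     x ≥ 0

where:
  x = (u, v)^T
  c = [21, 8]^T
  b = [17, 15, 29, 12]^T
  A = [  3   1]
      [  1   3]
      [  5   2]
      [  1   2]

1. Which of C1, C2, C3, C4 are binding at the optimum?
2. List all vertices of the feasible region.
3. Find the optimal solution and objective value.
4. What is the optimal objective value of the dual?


1. C1, C3
2. (0, 0), (5.667, 0), (5, 2), (4.385, 3.538), (0, 5)
3. u = 5, v = 2, z = 121
4. 121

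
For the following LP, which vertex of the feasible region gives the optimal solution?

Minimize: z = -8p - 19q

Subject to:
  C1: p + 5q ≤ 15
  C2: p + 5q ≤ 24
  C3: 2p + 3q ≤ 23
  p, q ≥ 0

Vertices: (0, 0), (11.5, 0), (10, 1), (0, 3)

Evaluate the objective at each vertex of the feasible region:
  z(0, 0) = 0
  z(11.5, 0) = -92
  z(10, 1) = -99  ←
  z(0, 3) = -57
The minimum is at p = 10, q = 1.

(10, 1)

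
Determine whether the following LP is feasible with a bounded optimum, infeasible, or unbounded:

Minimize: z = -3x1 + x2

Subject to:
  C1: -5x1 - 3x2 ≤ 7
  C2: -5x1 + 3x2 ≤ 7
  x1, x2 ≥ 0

Unbounded (objective can decrease without bound)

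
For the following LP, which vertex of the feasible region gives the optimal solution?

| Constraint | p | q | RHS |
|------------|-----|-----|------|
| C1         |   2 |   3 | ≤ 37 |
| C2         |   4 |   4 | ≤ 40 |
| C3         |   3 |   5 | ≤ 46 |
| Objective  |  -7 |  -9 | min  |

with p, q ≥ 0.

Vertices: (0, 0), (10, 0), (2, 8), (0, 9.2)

Evaluate the objective at each vertex of the feasible region:
  z(0, 0) = 0
  z(10, 0) = -70
  z(2, 8) = -86  ←
  z(0, 9.2) = -82.8
The minimum is at p = 2, q = 8.

(2, 8)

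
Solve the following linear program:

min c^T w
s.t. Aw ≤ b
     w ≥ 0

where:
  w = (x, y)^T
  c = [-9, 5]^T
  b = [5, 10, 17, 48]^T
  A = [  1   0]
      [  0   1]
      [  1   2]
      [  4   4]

Evaluate the objective at each vertex of the feasible region:
  z(0, 0) = 0
  z(5, 0) = -45  ←
  z(5, 6) = -15
  z(0, 8.5) = 42.5
The minimum is at x = 5, y = 0.

x = 5, y = 0, z = -45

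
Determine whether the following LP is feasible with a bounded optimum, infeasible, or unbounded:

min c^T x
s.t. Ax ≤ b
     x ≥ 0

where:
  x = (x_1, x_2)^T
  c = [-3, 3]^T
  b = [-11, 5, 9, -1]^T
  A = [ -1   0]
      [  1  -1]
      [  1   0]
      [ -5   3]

Infeasible (no feasible solution exists)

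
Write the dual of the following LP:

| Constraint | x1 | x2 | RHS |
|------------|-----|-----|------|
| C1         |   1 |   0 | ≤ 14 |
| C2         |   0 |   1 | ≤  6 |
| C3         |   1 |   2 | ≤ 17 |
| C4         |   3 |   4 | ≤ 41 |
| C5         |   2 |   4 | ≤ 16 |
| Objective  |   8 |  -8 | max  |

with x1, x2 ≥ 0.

Primal max cᵀx s.t. Ax ≤ b, x ≥ 0  →  Dual min bᵀy s.t. Aᵀy ≥ c, y ≥ 0.

Minimize: z = 14y1 + 6y2 + 17y3 + 41y4 + 16y5

Subject to:
  y1 + y3 + 3y4 + 2y5 ≥ 8
  y2 + 2y3 + 4y4 + 4y5 ≥ -8
  y1, y2, y3, y4, y5 ≥ 0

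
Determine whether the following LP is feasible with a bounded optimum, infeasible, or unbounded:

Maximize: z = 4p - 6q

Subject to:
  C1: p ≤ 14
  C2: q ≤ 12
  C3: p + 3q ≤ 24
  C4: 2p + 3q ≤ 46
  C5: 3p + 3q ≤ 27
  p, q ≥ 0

Feasible with a bounded optimal solution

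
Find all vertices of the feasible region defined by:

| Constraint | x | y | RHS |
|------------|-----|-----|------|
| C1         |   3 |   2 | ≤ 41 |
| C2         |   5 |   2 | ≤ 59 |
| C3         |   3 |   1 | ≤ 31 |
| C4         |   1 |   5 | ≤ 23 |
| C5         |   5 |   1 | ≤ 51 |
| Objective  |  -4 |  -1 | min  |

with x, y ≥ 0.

(0, 0), (10.2, 0), (10, 1), (9.429, 2.714), (0, 4.6)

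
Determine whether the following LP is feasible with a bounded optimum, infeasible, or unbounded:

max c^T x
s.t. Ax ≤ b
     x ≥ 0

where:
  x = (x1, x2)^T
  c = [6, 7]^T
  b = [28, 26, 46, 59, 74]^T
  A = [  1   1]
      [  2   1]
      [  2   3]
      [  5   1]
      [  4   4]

Feasible with a bounded optimal solution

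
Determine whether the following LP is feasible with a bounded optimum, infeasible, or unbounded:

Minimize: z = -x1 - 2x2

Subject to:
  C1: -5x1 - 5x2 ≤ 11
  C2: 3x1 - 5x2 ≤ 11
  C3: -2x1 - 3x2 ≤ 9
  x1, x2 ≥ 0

Unbounded (objective can decrease without bound)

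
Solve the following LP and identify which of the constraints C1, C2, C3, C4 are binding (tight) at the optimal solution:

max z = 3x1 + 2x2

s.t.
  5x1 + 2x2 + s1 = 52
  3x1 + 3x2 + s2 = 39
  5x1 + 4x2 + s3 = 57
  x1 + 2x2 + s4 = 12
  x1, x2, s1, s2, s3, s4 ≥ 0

At x1 = 10, x2 = 1, compute slack b - a·x for each constraint:
  C1: 52 − 52 = 0  (binding)
  C2: 39 − 33 = 6  (slack)
  C3: 57 − 54 = 3  (slack)
  C4: 12 − 12 = 0  (binding)

Optimal: x1 = 10, x2 = 1
Binding: C1, C4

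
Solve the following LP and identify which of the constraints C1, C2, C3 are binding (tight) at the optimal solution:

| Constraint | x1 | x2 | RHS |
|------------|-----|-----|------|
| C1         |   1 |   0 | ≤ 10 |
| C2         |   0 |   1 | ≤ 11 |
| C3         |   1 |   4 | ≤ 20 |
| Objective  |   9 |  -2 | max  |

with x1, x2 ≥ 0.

At x1 = 10, x2 = 0, compute slack b - a·x for each constraint:
  C1: 10 − 10 = 0  (binding)
  C2: 11 − 0 = 11  (slack)
  C3: 20 − 10 = 10  (slack)

Optimal: x1 = 10, x2 = 0
Binding: C1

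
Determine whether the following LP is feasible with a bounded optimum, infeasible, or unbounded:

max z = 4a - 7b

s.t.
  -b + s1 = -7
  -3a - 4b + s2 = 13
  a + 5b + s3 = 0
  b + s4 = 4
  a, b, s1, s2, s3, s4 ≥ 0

Infeasible (no feasible solution exists)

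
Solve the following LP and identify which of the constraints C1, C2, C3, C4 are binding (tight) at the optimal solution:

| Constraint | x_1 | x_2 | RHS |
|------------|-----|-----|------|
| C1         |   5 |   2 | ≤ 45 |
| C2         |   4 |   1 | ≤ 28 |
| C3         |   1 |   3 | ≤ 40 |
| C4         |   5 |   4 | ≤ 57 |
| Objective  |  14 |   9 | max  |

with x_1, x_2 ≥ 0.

At x_1 = 5, x_2 = 8, compute slack b - a·x for each constraint:
  C1: 45 − 41 = 4  (slack)
  C2: 28 − 28 = 0  (binding)
  C3: 40 − 29 = 11  (slack)
  C4: 57 − 57 = 0  (binding)

Optimal: x_1 = 5, x_2 = 8
Binding: C2, C4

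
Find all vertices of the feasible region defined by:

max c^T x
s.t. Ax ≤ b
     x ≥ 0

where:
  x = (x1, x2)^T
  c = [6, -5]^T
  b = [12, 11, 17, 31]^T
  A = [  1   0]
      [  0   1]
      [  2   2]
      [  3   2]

(0, 0), (8.5, 0), (0, 8.5)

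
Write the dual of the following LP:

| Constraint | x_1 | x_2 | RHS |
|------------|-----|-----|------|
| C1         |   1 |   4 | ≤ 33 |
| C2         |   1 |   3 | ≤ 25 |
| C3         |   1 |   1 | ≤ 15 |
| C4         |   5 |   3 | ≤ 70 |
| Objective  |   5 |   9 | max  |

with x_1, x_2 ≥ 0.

Primal max cᵀx s.t. Ax ≤ b, x ≥ 0  →  Dual min bᵀy s.t. Aᵀy ≥ c, y ≥ 0.

Minimize: z = 33y1 + 25y2 + 15y3 + 70y4

Subject to:
  y1 + y2 + y3 + 5y4 ≥ 5
  4y1 + 3y2 + y3 + 3y4 ≥ 9
  y1, y2, y3, y4 ≥ 0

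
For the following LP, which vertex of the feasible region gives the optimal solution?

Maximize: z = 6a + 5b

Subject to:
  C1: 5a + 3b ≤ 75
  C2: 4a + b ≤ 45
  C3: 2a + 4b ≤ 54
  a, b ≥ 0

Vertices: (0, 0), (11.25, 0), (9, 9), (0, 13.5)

Evaluate the objective at each vertex of the feasible region:
  z(0, 0) = 0
  z(11.25, 0) = 67.5
  z(9, 9) = 99  ←
  z(0, 13.5) = 67.5
The maximum is at a = 9, b = 9.

(9, 9)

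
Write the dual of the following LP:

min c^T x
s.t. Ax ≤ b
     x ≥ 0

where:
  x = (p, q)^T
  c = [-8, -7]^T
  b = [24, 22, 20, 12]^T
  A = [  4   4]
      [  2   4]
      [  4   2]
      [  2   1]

Primal min cᵀx s.t. Ax ≤ b, x ≥ 0  →  Dual max −bᵀy s.t. Aᵀy ≥ −c, y ≥ 0.

Maximize: z = -24y1 - 22y2 - 20y3 - 12y4

Subject to:
  4y1 + 2y2 + 4y3 + 2y4 ≥ 8
  4y1 + 4y2 + 2y3 + y4 ≥ 7
  y1, y2, y3, y4 ≥ 0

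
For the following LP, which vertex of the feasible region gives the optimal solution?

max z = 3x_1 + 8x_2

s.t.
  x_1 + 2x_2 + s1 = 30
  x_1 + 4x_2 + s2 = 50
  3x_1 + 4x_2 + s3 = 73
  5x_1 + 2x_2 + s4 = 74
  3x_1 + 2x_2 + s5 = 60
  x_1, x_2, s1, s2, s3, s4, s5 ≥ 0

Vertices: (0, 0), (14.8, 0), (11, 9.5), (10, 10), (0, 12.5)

Evaluate the objective at each vertex of the feasible region:
  z(0, 0) = 0
  z(14.8, 0) = 44.4
  z(11, 9.5) = 109
  z(10, 10) = 110  ←
  z(0, 12.5) = 100
The maximum is at x_1 = 10, x_2 = 10.

(10, 10)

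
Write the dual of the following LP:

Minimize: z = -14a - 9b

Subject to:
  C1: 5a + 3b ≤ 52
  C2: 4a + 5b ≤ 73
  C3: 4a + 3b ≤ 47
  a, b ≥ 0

Primal min cᵀx s.t. Ax ≤ b, x ≥ 0  →  Dual max −bᵀy s.t. Aᵀy ≥ −c, y ≥ 0.

Maximize: z = -52y1 - 73y2 - 47y3

Subject to:
  5y1 + 4y2 + 4y3 ≥ 14
  3y1 + 5y2 + 3y3 ≥ 9
  y1, y2, y3 ≥ 0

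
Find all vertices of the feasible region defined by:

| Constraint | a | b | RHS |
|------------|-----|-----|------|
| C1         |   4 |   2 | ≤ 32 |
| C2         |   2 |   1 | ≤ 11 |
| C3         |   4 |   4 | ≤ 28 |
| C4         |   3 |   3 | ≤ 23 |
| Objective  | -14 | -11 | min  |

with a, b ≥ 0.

(0, 0), (5.5, 0), (4, 3), (0, 7)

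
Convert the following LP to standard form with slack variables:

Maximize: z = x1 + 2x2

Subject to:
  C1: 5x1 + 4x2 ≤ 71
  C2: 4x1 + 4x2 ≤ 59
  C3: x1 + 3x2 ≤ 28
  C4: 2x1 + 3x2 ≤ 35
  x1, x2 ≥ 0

max z = x1 + 2x2

s.t.
  5x1 + 4x2 + s1 = 71
  4x1 + 4x2 + s2 = 59
  x1 + 3x2 + s3 = 28
  2x1 + 3x2 + s4 = 35
  x1, x2, s1, s2, s3, s4 ≥ 0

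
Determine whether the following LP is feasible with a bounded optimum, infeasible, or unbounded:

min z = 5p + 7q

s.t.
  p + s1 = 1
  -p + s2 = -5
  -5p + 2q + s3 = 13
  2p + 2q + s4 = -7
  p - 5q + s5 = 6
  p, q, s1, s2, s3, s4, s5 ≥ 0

Infeasible (no feasible solution exists)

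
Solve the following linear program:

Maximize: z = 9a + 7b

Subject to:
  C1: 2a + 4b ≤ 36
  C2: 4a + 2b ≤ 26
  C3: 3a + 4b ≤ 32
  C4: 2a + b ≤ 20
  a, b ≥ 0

Evaluate the objective at each vertex of the feasible region:
  z(0, 0) = 0
  z(6.5, 0) = 58.5
  z(4, 5) = 71  ←
  z(0, 8) = 56
The maximum is at a = 4, b = 5.

a = 4, b = 5, z = 71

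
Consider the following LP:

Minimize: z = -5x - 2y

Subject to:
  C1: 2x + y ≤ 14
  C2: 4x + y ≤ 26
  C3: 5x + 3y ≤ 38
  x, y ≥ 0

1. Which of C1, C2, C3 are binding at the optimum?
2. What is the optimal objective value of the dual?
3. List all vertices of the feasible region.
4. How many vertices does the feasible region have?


1. C1, C2
2. -34
3. (0, 0), (6.5, 0), (6, 2), (4, 6), (0, 12.67)
4. 5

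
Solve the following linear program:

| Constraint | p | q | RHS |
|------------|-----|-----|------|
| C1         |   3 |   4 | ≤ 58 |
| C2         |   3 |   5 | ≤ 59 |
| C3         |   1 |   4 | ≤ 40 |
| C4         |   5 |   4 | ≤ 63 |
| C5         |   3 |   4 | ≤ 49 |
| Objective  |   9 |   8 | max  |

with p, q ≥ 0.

Evaluate the objective at each vertex of the feasible region:
  z(0, 0) = 0
  z(12.6, 0) = 113.4
  z(7, 7) = 119  ←
  z(4.5, 8.875) = 111.5
  z(0, 10) = 80
The maximum is at p = 7, q = 7.

p = 7, q = 7, z = 119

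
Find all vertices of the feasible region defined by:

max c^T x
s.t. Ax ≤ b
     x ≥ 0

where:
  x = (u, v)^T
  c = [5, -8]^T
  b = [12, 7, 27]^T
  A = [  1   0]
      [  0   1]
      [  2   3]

(0, 0), (12, 0), (12, 1), (3, 7), (0, 7)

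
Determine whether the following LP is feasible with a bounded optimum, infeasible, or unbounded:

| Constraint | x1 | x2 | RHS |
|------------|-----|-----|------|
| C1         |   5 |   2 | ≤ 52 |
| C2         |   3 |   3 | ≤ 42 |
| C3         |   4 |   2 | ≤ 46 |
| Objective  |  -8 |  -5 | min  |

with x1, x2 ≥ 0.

Feasible with a bounded optimal solution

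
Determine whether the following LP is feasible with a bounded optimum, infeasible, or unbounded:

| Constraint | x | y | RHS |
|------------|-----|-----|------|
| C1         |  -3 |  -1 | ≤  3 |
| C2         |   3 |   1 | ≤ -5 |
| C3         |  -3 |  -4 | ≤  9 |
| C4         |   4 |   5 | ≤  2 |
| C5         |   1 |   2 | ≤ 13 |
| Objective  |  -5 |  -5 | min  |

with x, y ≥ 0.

Infeasible (no feasible solution exists)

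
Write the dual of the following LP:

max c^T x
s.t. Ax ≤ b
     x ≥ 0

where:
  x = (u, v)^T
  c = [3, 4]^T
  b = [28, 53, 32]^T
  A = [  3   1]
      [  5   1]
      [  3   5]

Primal max cᵀx s.t. Ax ≤ b, x ≥ 0  →  Dual min bᵀy s.t. Aᵀy ≥ c, y ≥ 0.

Minimize: z = 28y1 + 53y2 + 32y3

Subject to:
  3y1 + 5y2 + 3y3 ≥ 3
  y1 + y2 + 5y3 ≥ 4
  y1, y2, y3 ≥ 0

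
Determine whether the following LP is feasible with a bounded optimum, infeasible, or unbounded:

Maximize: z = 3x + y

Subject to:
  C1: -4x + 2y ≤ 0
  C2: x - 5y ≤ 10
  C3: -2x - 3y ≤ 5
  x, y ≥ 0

Unbounded (objective can increase without bound)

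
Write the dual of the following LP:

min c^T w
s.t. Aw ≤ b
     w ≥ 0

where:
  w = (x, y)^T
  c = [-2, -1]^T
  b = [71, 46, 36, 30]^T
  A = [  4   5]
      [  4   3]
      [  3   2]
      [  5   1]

Primal min cᵀx s.t. Ax ≤ b, x ≥ 0  →  Dual max −bᵀy s.t. Aᵀy ≥ −c, y ≥ 0.

Maximize: z = -71y1 - 46y2 - 36y3 - 30y4

Subject to:
  4y1 + 4y2 + 3y3 + 5y4 ≥ 2
  5y1 + 3y2 + 2y3 + y4 ≥ 1
  y1, y2, y3, y4 ≥ 0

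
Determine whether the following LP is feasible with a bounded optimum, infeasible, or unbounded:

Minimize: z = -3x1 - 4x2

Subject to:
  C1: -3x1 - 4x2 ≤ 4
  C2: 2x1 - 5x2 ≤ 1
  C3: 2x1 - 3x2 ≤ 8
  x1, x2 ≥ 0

Unbounded (objective can decrease without bound)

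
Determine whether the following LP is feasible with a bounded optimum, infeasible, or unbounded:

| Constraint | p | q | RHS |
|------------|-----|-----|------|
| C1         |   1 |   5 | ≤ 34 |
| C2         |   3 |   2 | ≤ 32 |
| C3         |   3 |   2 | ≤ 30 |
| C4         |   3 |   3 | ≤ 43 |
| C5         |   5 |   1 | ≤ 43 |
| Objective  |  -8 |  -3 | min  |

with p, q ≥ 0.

Feasible with a bounded optimal solution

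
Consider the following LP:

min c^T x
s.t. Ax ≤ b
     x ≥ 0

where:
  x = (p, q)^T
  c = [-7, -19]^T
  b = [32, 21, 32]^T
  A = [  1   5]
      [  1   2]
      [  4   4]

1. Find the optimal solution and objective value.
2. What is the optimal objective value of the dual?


1. p = 2, q = 6, z = -128
2. -128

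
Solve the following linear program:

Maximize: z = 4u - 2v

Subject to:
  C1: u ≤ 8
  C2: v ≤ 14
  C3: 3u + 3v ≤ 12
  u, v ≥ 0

Evaluate the objective at each vertex of the feasible region:
  z(0, 0) = 0
  z(4, 0) = 16  ←
  z(0, 4) = -8
The maximum is at u = 4, v = 0.

u = 4, v = 0, z = 16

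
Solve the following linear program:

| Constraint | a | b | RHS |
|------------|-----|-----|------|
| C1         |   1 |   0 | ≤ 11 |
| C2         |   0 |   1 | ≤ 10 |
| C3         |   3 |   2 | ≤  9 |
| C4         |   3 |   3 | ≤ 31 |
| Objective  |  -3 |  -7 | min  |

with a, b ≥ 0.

Evaluate the objective at each vertex of the feasible region:
  z(0, 0) = 0
  z(3, 0) = -9
  z(0, 4.5) = -31.5  ←
The minimum is at a = 0, b = 4.5.

a = 0, b = 4.5, z = -31.5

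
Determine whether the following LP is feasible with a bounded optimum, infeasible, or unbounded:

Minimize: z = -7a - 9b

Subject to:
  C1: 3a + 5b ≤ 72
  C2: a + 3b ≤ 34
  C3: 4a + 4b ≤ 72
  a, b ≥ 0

Feasible with a bounded optimal solution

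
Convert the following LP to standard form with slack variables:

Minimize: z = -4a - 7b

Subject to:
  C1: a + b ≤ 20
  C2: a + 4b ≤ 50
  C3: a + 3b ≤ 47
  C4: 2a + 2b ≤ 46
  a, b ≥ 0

min z = -4a - 7b

s.t.
  a + b + s1 = 20
  a + 4b + s2 = 50
  a + 3b + s3 = 47
  2a + 2b + s4 = 46
  a, b, s1, s2, s3, s4 ≥ 0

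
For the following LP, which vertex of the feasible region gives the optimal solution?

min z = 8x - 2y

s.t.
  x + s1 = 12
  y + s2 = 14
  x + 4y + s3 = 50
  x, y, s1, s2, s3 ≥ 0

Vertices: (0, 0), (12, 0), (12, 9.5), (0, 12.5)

Evaluate the objective at each vertex of the feasible region:
  z(0, 0) = 0
  z(12, 0) = 96
  z(12, 9.5) = 77
  z(0, 12.5) = -25  ←
The minimum is at x = 0, y = 12.5.

(0, 12.5)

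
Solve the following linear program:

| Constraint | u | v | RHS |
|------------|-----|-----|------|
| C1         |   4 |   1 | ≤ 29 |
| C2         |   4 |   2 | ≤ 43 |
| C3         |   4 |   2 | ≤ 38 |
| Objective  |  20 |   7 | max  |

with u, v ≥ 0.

Evaluate the objective at each vertex of the feasible region:
  z(0, 0) = 0
  z(7.25, 0) = 145
  z(5, 9) = 163  ←
  z(0, 19) = 133
The maximum is at u = 5, v = 9.

u = 5, v = 9, z = 163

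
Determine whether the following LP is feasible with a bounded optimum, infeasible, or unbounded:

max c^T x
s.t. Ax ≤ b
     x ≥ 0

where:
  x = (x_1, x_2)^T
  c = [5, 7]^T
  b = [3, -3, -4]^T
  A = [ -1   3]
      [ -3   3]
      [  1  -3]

Infeasible (no feasible solution exists)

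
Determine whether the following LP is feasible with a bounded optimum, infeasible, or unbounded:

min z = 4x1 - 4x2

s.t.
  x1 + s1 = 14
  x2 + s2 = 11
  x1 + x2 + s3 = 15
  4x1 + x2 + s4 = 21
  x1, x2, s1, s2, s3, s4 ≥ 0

Feasible with a bounded optimal solution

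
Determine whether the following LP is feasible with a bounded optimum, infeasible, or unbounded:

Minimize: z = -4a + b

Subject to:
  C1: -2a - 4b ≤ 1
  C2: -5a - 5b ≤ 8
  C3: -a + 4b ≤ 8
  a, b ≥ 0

Unbounded (objective can decrease without bound)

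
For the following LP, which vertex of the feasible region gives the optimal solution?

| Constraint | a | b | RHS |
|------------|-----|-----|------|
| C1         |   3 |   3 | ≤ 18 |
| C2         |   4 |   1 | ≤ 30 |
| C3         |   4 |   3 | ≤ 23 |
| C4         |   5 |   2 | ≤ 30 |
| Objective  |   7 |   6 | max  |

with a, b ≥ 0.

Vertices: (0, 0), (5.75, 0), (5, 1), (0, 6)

Evaluate the objective at each vertex of the feasible region:
  z(0, 0) = 0
  z(5.75, 0) = 40.25
  z(5, 1) = 41  ←
  z(0, 6) = 36
The maximum is at a = 5, b = 1.

(5, 1)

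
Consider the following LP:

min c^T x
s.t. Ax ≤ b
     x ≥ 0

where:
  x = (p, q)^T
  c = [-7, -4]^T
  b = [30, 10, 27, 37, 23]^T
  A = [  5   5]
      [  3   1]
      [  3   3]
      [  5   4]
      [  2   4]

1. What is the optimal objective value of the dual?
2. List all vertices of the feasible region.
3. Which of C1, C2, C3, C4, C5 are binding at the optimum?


1. -30
2. (0, 0), (3.333, 0), (2, 4), (0.5, 5.5), (0, 5.75)
3. C1, C2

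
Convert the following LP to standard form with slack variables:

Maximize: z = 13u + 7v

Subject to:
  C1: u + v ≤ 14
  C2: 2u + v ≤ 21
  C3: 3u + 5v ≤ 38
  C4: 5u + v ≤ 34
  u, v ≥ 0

max z = 13u + 7v

s.t.
  u + v + s1 = 14
  2u + v + s2 = 21
  3u + 5v + s3 = 38
  5u + v + s4 = 34
  u, v, s1, s2, s3, s4 ≥ 0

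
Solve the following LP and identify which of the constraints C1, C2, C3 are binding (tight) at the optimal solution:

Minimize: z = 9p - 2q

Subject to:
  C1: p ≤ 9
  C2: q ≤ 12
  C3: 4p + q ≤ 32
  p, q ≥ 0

At p = 0, q = 12, compute slack b - a·x for each constraint:
  C1: 9 − 0 = 9  (slack)
  C2: 12 − 12 = 0  (binding)
  C3: 32 − 12 = 20  (slack)

Optimal: p = 0, q = 12
Binding: C2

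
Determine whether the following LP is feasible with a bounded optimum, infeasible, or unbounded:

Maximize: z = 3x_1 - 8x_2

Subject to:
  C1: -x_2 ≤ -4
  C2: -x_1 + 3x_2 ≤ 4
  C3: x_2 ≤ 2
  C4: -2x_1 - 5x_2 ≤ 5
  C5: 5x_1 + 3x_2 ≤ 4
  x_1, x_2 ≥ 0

Infeasible (no feasible solution exists)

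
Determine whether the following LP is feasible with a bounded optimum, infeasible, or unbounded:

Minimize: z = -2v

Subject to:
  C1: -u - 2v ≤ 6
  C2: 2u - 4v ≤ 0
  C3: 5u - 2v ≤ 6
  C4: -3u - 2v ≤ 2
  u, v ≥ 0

Unbounded (objective can decrease without bound)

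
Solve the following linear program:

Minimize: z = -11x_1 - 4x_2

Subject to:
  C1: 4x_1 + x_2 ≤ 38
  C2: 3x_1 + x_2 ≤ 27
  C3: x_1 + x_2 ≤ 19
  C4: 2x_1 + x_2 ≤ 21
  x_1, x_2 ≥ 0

Evaluate the objective at each vertex of the feasible region:
  z(0, 0) = 0
  z(9, 0) = -99
  z(6, 9) = -102  ←
  z(2, 17) = -90
  z(0, 19) = -76
The minimum is at x_1 = 6, x_2 = 9.

x_1 = 6, x_2 = 9, z = -102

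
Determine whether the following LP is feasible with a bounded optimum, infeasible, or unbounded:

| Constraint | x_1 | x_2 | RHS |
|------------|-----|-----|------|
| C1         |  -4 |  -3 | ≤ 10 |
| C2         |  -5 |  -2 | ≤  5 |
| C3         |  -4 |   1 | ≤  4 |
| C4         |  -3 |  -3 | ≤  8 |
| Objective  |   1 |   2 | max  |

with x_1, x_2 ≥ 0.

Unbounded (objective can increase without bound)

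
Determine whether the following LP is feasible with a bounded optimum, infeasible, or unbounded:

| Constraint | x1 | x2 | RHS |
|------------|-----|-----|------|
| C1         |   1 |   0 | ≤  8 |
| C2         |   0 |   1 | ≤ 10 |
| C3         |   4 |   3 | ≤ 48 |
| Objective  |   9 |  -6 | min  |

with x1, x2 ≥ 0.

Feasible with a bounded optimal solution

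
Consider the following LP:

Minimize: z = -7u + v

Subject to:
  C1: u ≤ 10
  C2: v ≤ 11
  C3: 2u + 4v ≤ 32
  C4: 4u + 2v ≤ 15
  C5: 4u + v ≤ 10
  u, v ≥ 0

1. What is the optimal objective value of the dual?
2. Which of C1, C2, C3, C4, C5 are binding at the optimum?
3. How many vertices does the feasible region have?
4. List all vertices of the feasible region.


1. -17.5
2. C5
3. 4
4. (0, 0), (2.5, 0), (1.25, 5), (0, 7.5)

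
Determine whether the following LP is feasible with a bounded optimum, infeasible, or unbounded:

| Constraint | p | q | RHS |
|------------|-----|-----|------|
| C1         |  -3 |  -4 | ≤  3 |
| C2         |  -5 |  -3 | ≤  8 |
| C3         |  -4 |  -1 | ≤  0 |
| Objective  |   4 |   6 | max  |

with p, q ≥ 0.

Unbounded (objective can increase without bound)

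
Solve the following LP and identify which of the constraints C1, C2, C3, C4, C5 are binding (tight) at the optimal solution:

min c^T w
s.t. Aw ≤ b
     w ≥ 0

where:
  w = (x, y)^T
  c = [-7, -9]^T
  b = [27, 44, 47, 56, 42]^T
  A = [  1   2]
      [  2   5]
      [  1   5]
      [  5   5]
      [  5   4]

At x = 2, y = 8, compute slack b - a·x for each constraint:
  C1: 27 − 18 = 9  (slack)
  C2: 44 − 44 = 0  (binding)
  C3: 47 − 42 = 5  (slack)
  C4: 56 − 50 = 6  (slack)
  C5: 42 − 42 = 0  (binding)

Optimal: x = 2, y = 8
Binding: C2, C5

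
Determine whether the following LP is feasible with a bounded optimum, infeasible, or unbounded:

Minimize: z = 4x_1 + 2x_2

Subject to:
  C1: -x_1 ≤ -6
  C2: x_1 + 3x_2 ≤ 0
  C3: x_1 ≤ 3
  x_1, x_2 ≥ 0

Infeasible (no feasible solution exists)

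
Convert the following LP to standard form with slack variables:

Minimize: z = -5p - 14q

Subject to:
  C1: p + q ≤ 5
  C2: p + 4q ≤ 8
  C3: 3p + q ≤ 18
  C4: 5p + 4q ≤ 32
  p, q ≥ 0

min z = -5p - 14q

s.t.
  p + q + s1 = 5
  p + 4q + s2 = 8
  3p + q + s3 = 18
  5p + 4q + s4 = 32
  p, q, s1, s2, s3, s4 ≥ 0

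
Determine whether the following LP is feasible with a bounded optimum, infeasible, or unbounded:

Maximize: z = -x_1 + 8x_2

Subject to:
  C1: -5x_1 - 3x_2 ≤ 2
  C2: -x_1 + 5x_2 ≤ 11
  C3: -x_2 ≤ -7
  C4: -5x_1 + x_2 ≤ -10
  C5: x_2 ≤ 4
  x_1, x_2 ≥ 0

Infeasible (no feasible solution exists)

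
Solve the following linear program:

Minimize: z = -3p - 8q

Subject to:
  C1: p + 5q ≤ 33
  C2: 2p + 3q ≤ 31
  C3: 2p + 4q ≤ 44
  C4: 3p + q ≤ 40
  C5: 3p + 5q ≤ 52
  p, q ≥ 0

Evaluate the objective at each vertex of the feasible region:
  z(0, 0) = 0
  z(13.33, 0) = -40
  z(12.71, 1.857) = -53
  z(8, 5) = -64  ←
  z(0, 6.6) = -52.8
The minimum is at p = 8, q = 5.

p = 8, q = 5, z = -64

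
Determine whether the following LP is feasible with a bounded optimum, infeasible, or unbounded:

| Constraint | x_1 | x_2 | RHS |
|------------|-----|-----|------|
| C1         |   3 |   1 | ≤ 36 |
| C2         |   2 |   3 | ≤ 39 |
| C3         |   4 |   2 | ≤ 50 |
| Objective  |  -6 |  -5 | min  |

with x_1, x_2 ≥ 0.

Feasible with a bounded optimal solution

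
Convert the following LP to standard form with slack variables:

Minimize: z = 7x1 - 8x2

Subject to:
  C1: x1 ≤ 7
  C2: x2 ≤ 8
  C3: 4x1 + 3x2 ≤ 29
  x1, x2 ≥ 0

min z = 7x1 - 8x2

s.t.
  x1 + s1 = 7
  x2 + s2 = 8
  4x1 + 3x2 + s3 = 29
  x1, x2, s1, s2, s3 ≥ 0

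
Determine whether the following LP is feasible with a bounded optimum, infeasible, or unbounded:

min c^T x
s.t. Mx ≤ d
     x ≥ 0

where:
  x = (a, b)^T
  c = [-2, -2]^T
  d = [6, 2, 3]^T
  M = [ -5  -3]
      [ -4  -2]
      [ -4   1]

Unbounded (objective can decrease without bound)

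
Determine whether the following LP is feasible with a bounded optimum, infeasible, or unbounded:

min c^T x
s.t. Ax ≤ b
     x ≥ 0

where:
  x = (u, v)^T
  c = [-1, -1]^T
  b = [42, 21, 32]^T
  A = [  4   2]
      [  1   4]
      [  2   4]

Feasible with a bounded optimal solution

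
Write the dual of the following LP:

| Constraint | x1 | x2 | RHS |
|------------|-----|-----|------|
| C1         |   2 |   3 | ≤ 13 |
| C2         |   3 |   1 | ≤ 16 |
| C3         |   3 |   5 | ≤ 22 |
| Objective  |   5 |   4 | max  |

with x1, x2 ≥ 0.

Primal max cᵀx s.t. Ax ≤ b, x ≥ 0  →  Dual min bᵀy s.t. Aᵀy ≥ c, y ≥ 0.

Minimize: z = 13y1 + 16y2 + 22y3

Subject to:
  2y1 + 3y2 + 3y3 ≥ 5
  3y1 + y2 + 5y3 ≥ 4
  y1, y2, y3 ≥ 0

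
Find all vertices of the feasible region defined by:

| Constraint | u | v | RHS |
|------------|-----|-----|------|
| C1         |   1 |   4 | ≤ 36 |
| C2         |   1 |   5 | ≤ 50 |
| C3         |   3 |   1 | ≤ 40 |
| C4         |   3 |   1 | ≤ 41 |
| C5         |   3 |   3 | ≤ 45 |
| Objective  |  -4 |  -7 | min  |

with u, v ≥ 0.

(0, 0), (13.33, 0), (12.5, 2.5), (8, 7), (0, 9)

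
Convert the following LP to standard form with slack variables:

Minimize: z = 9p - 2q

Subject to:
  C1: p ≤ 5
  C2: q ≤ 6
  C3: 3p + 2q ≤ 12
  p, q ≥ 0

min z = 9p - 2q

s.t.
  p + s1 = 5
  q + s2 = 6
  3p + 2q + s3 = 12
  p, q, s1, s2, s3 ≥ 0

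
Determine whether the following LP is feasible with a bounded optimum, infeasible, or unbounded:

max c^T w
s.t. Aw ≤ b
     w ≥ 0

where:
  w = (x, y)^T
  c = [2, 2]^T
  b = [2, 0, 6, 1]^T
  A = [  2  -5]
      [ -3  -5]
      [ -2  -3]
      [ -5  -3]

Unbounded (objective can increase without bound)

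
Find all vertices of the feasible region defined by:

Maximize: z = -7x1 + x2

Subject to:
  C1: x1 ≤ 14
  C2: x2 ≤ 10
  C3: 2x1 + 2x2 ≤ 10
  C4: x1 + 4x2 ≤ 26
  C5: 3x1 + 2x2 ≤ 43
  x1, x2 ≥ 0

(0, 0), (5, 0), (0, 5)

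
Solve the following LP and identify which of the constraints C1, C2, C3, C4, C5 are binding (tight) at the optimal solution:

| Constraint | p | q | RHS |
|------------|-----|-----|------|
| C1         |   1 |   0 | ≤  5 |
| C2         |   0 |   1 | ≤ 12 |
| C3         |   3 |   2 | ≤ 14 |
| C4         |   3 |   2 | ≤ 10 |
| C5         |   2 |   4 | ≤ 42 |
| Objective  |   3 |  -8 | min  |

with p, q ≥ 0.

At p = 0, q = 5, compute slack b - a·x for each constraint:
  C1: 5 − 0 = 5  (slack)
  C2: 12 − 5 = 7  (slack)
  C3: 14 − 10 = 4  (slack)
  C4: 10 − 10 = 0  (binding)
  C5: 42 − 20 = 22  (slack)

Optimal: p = 0, q = 5
Binding: C4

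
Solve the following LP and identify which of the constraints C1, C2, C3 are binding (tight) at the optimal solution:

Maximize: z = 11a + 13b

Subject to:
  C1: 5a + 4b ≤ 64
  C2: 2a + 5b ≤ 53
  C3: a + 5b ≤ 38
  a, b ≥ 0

At a = 8, b = 6, compute slack b - a·x for each constraint:
  C1: 64 − 64 = 0  (binding)
  C2: 53 − 46 = 7  (slack)
  C3: 38 − 38 = 0  (binding)

Optimal: a = 8, b = 6
Binding: C1, C3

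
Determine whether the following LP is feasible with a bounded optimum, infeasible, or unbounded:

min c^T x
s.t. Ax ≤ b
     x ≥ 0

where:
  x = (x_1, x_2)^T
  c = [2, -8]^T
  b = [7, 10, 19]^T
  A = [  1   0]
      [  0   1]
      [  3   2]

Feasible with a bounded optimal solution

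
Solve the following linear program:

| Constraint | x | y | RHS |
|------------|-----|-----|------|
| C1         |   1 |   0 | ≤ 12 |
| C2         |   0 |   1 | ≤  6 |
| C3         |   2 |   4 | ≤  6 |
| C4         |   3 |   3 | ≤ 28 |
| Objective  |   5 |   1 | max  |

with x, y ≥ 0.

Evaluate the objective at each vertex of the feasible region:
  z(0, 0) = 0
  z(3, 0) = 15  ←
  z(0, 1.5) = 1.5
The maximum is at x = 3, y = 0.

x = 3, y = 0, z = 15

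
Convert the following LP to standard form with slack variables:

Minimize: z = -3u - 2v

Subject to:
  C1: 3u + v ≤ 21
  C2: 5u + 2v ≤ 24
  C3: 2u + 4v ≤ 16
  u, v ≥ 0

min z = -3u - 2v

s.t.
  3u + v + s1 = 21
  5u + 2v + s2 = 24
  2u + 4v + s3 = 16
  u, v, s1, s2, s3 ≥ 0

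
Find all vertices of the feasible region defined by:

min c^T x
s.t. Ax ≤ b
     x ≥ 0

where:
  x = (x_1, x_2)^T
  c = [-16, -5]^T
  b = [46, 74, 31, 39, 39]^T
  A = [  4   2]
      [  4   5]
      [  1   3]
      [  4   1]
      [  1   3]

(0, 0), (9.75, 0), (8, 7), (7.6, 7.8), (0, 10.33)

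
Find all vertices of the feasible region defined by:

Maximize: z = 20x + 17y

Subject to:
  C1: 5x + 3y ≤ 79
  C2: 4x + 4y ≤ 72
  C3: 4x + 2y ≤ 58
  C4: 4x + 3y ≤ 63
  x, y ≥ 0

(0, 0), (14.5, 0), (12, 5), (9, 9), (0, 18)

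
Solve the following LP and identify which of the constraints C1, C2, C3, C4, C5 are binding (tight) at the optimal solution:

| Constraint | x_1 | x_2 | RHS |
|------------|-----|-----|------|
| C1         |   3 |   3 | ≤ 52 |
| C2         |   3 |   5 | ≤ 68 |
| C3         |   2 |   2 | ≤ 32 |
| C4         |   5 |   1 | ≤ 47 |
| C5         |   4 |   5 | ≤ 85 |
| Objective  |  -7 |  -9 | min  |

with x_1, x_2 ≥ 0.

At x_1 = 6, x_2 = 10, compute slack b - a·x for each constraint:
  C1: 52 − 48 = 4  (slack)
  C2: 68 − 68 = 0  (binding)
  C3: 32 − 32 = 0  (binding)
  C4: 47 − 40 = 7  (slack)
  C5: 85 − 74 = 11  (slack)

Optimal: x_1 = 6, x_2 = 10
Binding: C2, C3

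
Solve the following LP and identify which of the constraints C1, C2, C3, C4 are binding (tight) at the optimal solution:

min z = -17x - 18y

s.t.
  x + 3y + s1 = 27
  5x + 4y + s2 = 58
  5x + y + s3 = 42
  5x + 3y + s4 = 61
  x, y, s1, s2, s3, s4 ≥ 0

At x = 6, y = 7, compute slack b - a·x for each constraint:
  C1: 27 − 27 = 0  (binding)
  C2: 58 − 58 = 0  (binding)
  C3: 42 − 37 = 5  (slack)
  C4: 61 − 51 = 10  (slack)

Optimal: x = 6, y = 7
Binding: C1, C2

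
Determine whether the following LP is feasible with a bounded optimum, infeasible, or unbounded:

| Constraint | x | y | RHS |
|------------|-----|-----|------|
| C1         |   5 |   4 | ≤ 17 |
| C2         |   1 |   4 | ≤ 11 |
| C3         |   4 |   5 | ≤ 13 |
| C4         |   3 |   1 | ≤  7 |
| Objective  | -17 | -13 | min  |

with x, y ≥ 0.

Feasible with a bounded optimal solution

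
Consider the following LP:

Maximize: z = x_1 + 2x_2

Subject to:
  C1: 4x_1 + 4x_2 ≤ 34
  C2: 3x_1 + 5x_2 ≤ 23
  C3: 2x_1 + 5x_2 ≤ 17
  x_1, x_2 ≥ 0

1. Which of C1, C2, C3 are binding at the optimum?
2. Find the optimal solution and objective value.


1. C2, C3
2. x_1 = 6, x_2 = 1, z = 8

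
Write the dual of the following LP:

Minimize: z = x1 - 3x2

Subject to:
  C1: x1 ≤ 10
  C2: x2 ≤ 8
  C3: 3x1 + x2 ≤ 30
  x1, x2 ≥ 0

Primal min cᵀx s.t. Ax ≤ b, x ≥ 0  →  Dual max −bᵀy s.t. Aᵀy ≥ −c, y ≥ 0.

Maximize: z = -10y1 - 8y2 - 30y3

Subject to:
  y1 + 3y3 ≥ -1
  y2 + y3 ≥ 3
  y1, y2, y3 ≥ 0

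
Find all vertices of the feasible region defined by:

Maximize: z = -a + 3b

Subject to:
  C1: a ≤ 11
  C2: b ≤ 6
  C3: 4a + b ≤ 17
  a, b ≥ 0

(0, 0), (4.25, 0), (2.75, 6), (0, 6)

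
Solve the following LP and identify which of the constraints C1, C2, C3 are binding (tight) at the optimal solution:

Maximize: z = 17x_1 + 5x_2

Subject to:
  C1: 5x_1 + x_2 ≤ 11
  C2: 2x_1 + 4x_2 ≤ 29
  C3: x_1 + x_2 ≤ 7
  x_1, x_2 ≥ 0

At x_1 = 1, x_2 = 6, compute slack b - a·x for each constraint:
  C1: 11 − 11 = 0  (binding)
  C2: 29 − 26 = 3  (slack)
  C3: 7 − 7 = 0  (binding)

Optimal: x_1 = 1, x_2 = 6
Binding: C1, C3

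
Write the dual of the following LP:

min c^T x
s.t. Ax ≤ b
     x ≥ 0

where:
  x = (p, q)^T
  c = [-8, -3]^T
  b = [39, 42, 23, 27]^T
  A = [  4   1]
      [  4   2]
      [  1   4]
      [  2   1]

Primal min cᵀx s.t. Ax ≤ b, x ≥ 0  →  Dual max −bᵀy s.t. Aᵀy ≥ −c, y ≥ 0.

Maximize: z = -39y1 - 42y2 - 23y3 - 27y4

Subject to:
  4y1 + 4y2 + y3 + 2y4 ≥ 8
  y1 + 2y2 + 4y3 + y4 ≥ 3
  y1, y2, y3, y4 ≥ 0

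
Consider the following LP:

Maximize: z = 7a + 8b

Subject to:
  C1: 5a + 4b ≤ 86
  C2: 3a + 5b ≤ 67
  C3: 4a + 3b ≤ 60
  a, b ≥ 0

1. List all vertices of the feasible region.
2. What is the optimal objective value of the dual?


1. (0, 0), (15, 0), (9, 8), (0, 13.4)
2. 127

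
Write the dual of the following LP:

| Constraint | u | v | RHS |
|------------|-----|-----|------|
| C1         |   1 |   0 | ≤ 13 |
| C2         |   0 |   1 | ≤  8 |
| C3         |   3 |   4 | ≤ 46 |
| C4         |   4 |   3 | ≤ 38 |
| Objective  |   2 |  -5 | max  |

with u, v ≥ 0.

Primal max cᵀx s.t. Ax ≤ b, x ≥ 0  →  Dual min bᵀy s.t. Aᵀy ≥ c, y ≥ 0.

Minimize: z = 13y1 + 8y2 + 46y3 + 38y4

Subject to:
  y1 + 3y3 + 4y4 ≥ 2
  y2 + 4y3 + 3y4 ≥ -5
  y1, y2, y3, y4 ≥ 0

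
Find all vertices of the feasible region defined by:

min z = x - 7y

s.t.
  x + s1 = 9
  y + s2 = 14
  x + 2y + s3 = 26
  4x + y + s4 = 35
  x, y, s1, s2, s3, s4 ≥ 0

(0, 0), (8.75, 0), (6.286, 9.857), (0, 13)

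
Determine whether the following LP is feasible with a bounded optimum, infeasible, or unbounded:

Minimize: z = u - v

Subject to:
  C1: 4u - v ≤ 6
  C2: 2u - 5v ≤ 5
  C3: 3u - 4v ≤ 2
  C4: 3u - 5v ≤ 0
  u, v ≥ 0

Unbounded (objective can decrease without bound)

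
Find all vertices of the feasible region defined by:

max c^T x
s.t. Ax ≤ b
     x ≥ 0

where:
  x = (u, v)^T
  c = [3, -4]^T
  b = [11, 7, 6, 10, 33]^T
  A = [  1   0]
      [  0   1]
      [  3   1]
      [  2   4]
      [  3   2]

(0, 0), (2, 0), (1.4, 1.8), (0, 2.5)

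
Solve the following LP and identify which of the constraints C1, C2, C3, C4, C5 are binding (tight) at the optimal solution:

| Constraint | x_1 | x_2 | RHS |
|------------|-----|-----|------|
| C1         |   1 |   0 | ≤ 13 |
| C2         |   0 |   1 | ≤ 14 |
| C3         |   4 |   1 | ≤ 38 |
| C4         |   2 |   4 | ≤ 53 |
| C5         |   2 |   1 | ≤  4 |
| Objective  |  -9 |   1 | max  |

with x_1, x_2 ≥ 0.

At x_1 = 0, x_2 = 4, compute slack b - a·x for each constraint:
  C1: 13 − 0 = 13  (slack)
  C2: 14 − 4 = 10  (slack)
  C3: 38 − 4 = 34  (slack)
  C4: 53 − 16 = 37  (slack)
  C5: 4 − 4 = 0  (binding)

Optimal: x_1 = 0, x_2 = 4
Binding: C5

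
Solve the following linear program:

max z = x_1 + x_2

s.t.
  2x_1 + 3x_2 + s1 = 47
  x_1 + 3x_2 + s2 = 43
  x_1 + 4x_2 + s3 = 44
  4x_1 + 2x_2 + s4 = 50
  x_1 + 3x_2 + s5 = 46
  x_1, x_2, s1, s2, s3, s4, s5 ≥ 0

Evaluate the objective at each vertex of the feasible region:
  z(0, 0) = 0
  z(12.5, 0) = 12.5
  z(8, 9) = 17  ←
  z(0, 11) = 11
The maximum is at x_1 = 8, x_2 = 9.

x_1 = 8, x_2 = 9, z = 17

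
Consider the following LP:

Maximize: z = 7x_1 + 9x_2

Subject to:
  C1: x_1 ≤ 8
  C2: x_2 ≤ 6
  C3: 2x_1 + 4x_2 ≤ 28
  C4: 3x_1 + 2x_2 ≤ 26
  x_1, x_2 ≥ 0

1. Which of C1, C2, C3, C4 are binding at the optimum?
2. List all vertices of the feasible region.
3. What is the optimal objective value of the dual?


1. C3, C4
2. (0, 0), (8, 0), (8, 1), (6, 4), (2, 6), (0, 6)
3. 78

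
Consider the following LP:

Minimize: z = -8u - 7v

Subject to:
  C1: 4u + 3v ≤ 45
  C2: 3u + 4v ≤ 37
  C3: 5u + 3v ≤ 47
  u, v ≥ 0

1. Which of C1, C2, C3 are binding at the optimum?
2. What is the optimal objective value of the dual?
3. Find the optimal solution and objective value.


1. C2, C3
2. -84
3. u = 7, v = 4, z = -84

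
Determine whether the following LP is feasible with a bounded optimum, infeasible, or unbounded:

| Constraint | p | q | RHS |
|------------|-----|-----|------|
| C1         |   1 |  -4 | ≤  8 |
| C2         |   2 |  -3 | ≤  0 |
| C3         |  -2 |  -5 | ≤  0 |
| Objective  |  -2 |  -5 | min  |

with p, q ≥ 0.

Unbounded (objective can decrease without bound)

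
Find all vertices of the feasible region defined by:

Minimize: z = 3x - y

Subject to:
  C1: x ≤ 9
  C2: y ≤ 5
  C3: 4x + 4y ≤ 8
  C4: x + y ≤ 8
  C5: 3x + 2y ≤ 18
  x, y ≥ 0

(0, 0), (2, 0), (0, 2)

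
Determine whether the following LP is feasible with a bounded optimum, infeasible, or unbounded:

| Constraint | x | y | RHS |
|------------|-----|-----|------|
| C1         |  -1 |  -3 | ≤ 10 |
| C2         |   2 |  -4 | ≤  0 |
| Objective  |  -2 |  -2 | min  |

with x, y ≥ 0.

Unbounded (objective can decrease without bound)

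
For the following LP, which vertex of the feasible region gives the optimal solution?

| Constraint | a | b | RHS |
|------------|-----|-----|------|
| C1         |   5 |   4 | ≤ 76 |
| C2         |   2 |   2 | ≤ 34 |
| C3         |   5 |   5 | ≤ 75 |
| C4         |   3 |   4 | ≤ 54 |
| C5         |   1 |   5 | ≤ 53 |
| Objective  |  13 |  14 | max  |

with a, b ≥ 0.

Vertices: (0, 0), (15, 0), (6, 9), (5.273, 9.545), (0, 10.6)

Evaluate the objective at each vertex of the feasible region:
  z(0, 0) = 0
  z(15, 0) = 195
  z(6, 9) = 204  ←
  z(5.273, 9.545) = 202.2
  z(0, 10.6) = 148.4
The maximum is at a = 6, b = 9.

(6, 9)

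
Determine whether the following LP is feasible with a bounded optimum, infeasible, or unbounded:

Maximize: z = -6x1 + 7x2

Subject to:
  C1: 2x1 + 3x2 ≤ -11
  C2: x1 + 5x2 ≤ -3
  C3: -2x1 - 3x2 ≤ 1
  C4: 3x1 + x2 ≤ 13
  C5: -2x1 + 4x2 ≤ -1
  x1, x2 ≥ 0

Infeasible (no feasible solution exists)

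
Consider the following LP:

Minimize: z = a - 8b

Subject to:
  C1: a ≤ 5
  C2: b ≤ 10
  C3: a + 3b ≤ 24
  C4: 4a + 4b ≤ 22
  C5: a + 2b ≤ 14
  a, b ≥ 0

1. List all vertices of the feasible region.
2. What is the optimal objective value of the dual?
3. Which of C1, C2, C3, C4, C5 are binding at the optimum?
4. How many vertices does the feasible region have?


1. (0, 0), (5, 0), (5, 0.5), (0, 5.5)
2. -44
3. C4
4. 4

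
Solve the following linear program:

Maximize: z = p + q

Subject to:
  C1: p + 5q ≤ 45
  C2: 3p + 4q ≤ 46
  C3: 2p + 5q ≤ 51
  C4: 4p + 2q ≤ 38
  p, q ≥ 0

Evaluate the objective at each vertex of the feasible region:
  z(0, 0) = 0
  z(9.5, 0) = 9.5
  z(6, 7) = 13  ←
  z(4.545, 8.091) = 12.64
  z(0, 9) = 9
The maximum is at p = 6, q = 7.

p = 6, q = 7, z = 13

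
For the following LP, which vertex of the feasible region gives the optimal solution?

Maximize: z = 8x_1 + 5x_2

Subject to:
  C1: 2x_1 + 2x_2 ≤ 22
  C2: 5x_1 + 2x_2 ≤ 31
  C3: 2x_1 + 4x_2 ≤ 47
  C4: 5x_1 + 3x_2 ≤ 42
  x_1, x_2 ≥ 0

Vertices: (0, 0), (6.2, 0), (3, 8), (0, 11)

Evaluate the objective at each vertex of the feasible region:
  z(0, 0) = 0
  z(6.2, 0) = 49.6
  z(3, 8) = 64  ←
  z(0, 11) = 55
The maximum is at x_1 = 3, x_2 = 8.

(3, 8)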